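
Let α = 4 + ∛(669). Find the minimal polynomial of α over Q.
m_α(x) = x^3 - 12x^2 + 48x - 733

Set β = α - 4 = ∛(669), so β^3 = 669. Then (α - 4)^3 - 669 = 0, i.e. α is a root of g(x) = (x - 4)^3 - 669 = x^3 - 12x^2 + 48x - 733. Since g(x) = h(x - 4) where h(x) = x^3 - 669, and h is irreducible over Q (because 669 is not a perfect cube, so h has no rational root, and a monic cubic with no rational root is irreducible), g is also irreducible (irreducibility is preserved under the substitution x → x - 4). Hence m_α(x) = x^3 - 12x^2 + 48x - 733.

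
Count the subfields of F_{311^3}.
F_{311^3} has 2 subfields

The subfields of F_{p^n} are exactly the fields F_{p^d} for d | n (each is the fixed field of the unique index-d subgroup of Gal(F_{p^n}/F_p) ≅ Z/nZ). The divisors of n = 3 are {1, 3}, giving 2 subfields: F_{311^1}, F_{311^3}.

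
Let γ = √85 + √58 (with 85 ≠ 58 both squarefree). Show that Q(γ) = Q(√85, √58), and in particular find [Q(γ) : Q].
[Q(γ) : Q] = 4 (equivalently, Q(γ) = Q(√85, √58))

Obviously Q(γ) ⊆ Q(√85, √58), and [Q(√85, √58):Q] = 4 (since 85, 58 are distinct squarefree integers > 1 with 4930 not a perfect square). To show equality we compute the minimal polynomial of γ. From γ = √85 + √58: γ^2 = 85 + 2√(4930) + 58 = 143 + 2√(4930), so γ^2 - 143 = 2√(4930); squaring, (γ^2 - 143)^2 = 4·4930, i.e. γ^4 - 286γ^2 + 20449 - 19720 = 0, i.e. γ^4 - 286γ^2 + 729 = 0. So γ is a root of x^4 - 286x^2 + 729. This polynomial is irreducible over Q: it has no rational root (each ±√85 ± √58 is irrational), and any factorization into two quadratics over Q would force √(4930) ∈ Q (pairing opposite roots) or √85, √58 ∈ Q (other pairings), all impossible. Hence [Q(γ):Q] = 4 = [Q(√85, √58):Q], so Q(γ) = Q(√85, √58).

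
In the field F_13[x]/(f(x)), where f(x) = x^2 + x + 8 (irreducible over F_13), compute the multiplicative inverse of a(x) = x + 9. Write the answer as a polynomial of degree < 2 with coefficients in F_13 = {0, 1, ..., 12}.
a(x)^(-1) ≡ 6x + 4 (mod f(x))

Since f is irreducible over F_13, F_13[x]/(f) is a field and a(x) ≠ 0 has an inverse. Apply the extended Euclidean algorithm to f(x) and a(x) in F_13[x]: f(x) = (x + 5)·a(x) + (2). The last nonzero remainder is the constant 2 = gcd(f, a) in F_13. Back-substituting through the division chain expresses 2 = s(x)·a(x) + t(x)·f(x) with s(x) ≡ 12x + 8 (mod f), so (12x + 8)·a(x) ≡ 2 (mod f). Multiplying by 2^(-1) ≡ 7 in F_13 gives a(x)^(-1) ≡ 7·(12x + 8) ≡ 6x + 4 (mod f). Check: (x + 9)·(6x + 4) = 6x^2 + 6x + 10 ≡ 1 (mod x^2 + x + 8).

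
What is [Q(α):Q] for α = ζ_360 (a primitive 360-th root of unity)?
[Q(α):Q] = 96

The minimal polynomial of ζ_360 over Q is the 360-th cyclotomic polynomial Φ_360(x), which is irreducible over Q and has degree φ(360) = 96. Hence [Q(α):Q] = φ(360) = 96.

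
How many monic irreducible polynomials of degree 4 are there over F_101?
There are 26012550 monic irreducible polynomials of degree 4 over F_101

Each element of F_{101^4} that lies in no proper subfield is a root of exactly one monic irreducible of degree 4 over F_101, and each such polynomial has 4 distinct roots in F_{101^4}. By Möbius inversion the count is N_101(4) = (1/4) Σ_{d|4} μ(4/d) · 101^d = (1/4)(μ(4)·101^1 + μ(2)·101^2 + μ(1)·101^4) = 104050200/4 = 26012550.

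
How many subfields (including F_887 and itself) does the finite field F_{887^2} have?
F_{887^2} has 2 subfields

The subfields of F_{p^n} are exactly the fields F_{p^d} for d | n (each is the fixed field of the unique index-d subgroup of Gal(F_{p^n}/F_p) ≅ Z/nZ). The divisors of n = 2 are {1, 2}, giving 2 subfields: F_{887^1}, F_{887^2}.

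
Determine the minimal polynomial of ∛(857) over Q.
m_α(x) = x^3 - 857

α satisfies α^3 = 857, so x^3 - 857 annihilates α. By the rational root test, a rational root p/q (in lowest terms) of x^3 - 857 would satisfy p^3 = 857 q^3, forcing q = 1 and p^3 = 857; but 857 is not a perfect cube, contradiction. A monic cubic over Q with no rational root is irreducible (any nontrivial factorization would include a linear factor). Hence x^3 - 857 is the minimal polynomial of α, and in particular [Q(α):Q] = 3.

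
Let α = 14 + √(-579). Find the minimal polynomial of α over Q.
m_α(x) = x^2 - 28x + 775

From α - 14 = √(-579), squaring gives (α - 14)^2 = -579, i.e. α^2 - 28α + 196 = -579, so α^2 - 28α + 775 = 0. The discriminant of x^2 - 28x + 775 is (-28)^2 - 4·(775) = 784 - 3100 = -2316, and 4·(-579) is not a perfect square in Q since -579 is squarefree and ≠ 1. Hence x^2 - 28x + 775 is irreducible over Q and is the minimal polynomial of α.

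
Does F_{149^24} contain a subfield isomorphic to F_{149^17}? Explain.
No: F_{149^17} is not a subfield of F_{149^24}

F_{p^m} embeds in F_{p^n} iff m | n. Here 17 ∤ 24 (since 24 = 1·17 + 7 with remainder 7 ≠ 0), so F_{149^17} is not a subfield of F_{149^24}. Equivalently: if it were, the tower law would give 17 = [F_{149^17}:F_149] dividing [F_{149^24}:F_149] = 24, contradiction.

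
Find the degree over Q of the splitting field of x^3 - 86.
[K : Q] = 6

The roots of x^3 - 86 are ∛86, ω∛86, ω^2∛86 where ω = e^(2πi/3) is a primitive cube root of unity, so K = Q(∛86, ω). Now [Q(∛86):Q] = 3 (since 86 is not a perfect cube, x^3 - 86 is irreducible) and [Q(ω):Q] = 2. Both 2 and 3 divide [K:Q], and [K:Q] ≤ 3·2 = 6, so [K:Q] = 6. (Equivalently: Q(∛86) ⊂ R but ω ∉ R, so [K : Q(∛86)] = 2.)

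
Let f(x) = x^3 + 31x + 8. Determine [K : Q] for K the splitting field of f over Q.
[K : Q] = 6

By the rational root test, any rational root of the monic integer polynomial f(x) = x^3 + 31x + 8 must be an integer dividing the constant term 8, i.e. one of ±{1, 2, 4, 8}. Evaluating: f(1) = 40, f(-1) = -24, f(2) = 78, f(-2) = -62, f(4) = 196, f(-4) = -180, f(8) = 768, f(-8) = -752; none is 0, so f has no rational root and is therefore irreducible over Q (a cubic with no linear factor over a field is irreducible). For an irreducible cubic, the Galois group is A_3 or S_3 according as the discriminant disc(f) = -4a^3 - 27b^2 = -4·(31)^3 - 27·(8)^2 = -120892 is or is not a square in Q. Here disc(f) = -120892 is not a perfect square in Q, so the Galois group of f over Q is not contained in A_3 and must be all of S_3. The splitting field has degree |S_3| = 6 over Q, so [K : Q] = 6.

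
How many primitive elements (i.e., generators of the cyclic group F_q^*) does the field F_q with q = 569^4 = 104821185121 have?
There are φ(104821185120) = 26108006400 primitive elements

F_q^* is cyclic of order q - 1 = 104821185120. A cyclic group of order m has exactly φ(m) generators. Here m = 104821185120 = 2^5 · 3 · 5 · 19 · 71 · 161881, so the number of primitive elements is φ(104821185120) = 26108006400.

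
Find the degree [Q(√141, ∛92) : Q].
[Q(√141, ∛92) : Q] = 6

Let L = Q(√141, ∛92). Since Q(√141) ⊂ L and [Q(√141):Q] = 2, the tower law gives 2 | [L:Q]. Likewise Q(∛92) ⊂ L with [Q(∛92):Q] = 3 (because 92 is not a perfect cube), so 3 | [L:Q]. As gcd(2,3) = 1, [L:Q] is divisible by 6. Conversely L is generated over Q by √141 and ∛92, so [L:Q] ≤ 2·3 = 6. Therefore [Q(√141, ∛92) : Q] = 6.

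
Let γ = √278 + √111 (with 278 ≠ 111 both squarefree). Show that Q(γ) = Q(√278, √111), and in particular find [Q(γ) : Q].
[Q(γ) : Q] = 4 (equivalently, Q(γ) = Q(√278, √111))

Obviously Q(γ) ⊆ Q(√278, √111), and [Q(√278, √111):Q] = 4 (since 278, 111 are distinct squarefree integers > 1 with 30858 not a perfect square). To show equality we compute the minimal polynomial of γ. From γ = √278 + √111: γ^2 = 278 + 2√(30858) + 111 = 389 + 2√(30858), so γ^2 - 389 = 2√(30858); squaring, (γ^2 - 389)^2 = 4·30858, i.e. γ^4 - 778γ^2 + 151321 - 123432 = 0, i.e. γ^4 - 778γ^2 + 27889 = 0. So γ is a root of x^4 - 778x^2 + 27889. This polynomial is irreducible over Q: it has no rational root (each ±√278 ± √111 is irrational), and any factorization into two quadratics over Q would force √(30858) ∈ Q (pairing opposite roots) or √278, √111 ∈ Q (other pairings), all impossible. Hence [Q(γ):Q] = 4 = [Q(√278, √111):Q], so Q(γ) = Q(√278, √111).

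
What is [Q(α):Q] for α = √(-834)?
[Q(α):Q] = 2

[Q(α):Q] equals the degree of the minimal polynomial of α. Here α^2 = -834 and x^2 + 834 is irreducible (d = -834 is squarefree, ≠ 1, hence not a square), so deg(m_α) = 2. Thus [Q(α):Q] = 2.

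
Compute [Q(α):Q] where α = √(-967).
[Q(α):Q] = 2

[Q(α):Q] equals the degree of the minimal polynomial of α. Here α^2 = -967 and x^2 + 967 is irreducible (d = -967 is squarefree, ≠ 1, hence not a square), so deg(m_α) = 2. Thus [Q(α):Q] = 2.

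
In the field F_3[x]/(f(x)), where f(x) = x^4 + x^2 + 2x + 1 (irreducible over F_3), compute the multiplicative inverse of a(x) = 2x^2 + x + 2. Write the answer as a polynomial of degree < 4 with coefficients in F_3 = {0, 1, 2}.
a(x)^(-1) ≡ x^3 + 1 (mod f(x))

Since f is irreducible over F_3, F_3[x]/(f) is a field and a(x) ≠ 0 has an inverse. Apply the extended Euclidean algorithm to f(x) and a(x) in F_3[x]: f(x) = (2x^2 + 2x + 2)·a(x) + (2x);  a(x) = (x + 2)·(2x) + (2). The last nonzero remainder is the constant 2 = gcd(f, a) in F_3. Back-substituting through the division chain expresses 2 = s(x)·a(x) + t(x)·f(x) with s(x) ≡ 2x^3 + 2 (mod f), so (2x^3 + 2)·a(x) ≡ 2 (mod f). Multiplying by 2^(-1) ≡ 2 in F_3 gives a(x)^(-1) ≡ 2·(2x^3 + 2) ≡ x^3 + 1 (mod f). Check: (2x^2 + x + 2)·(x^3 + 1) = 2x^5 + x^4 + 2x^3 + 2x^2 + x + 2 ≡ 1 (mod x^4 + x^2 + 2x + 1).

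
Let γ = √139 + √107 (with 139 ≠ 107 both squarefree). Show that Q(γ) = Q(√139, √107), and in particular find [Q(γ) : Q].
[Q(γ) : Q] = 4 (equivalently, Q(γ) = Q(√139, √107))

Obviously Q(γ) ⊆ Q(√139, √107), and [Q(√139, √107):Q] = 4 (since 139, 107 are distinct squarefree integers > 1 with 14873 not a perfect square). To show equality we compute the minimal polynomial of γ. From γ = √139 + √107: γ^2 = 139 + 2√(14873) + 107 = 246 + 2√(14873), so γ^2 - 246 = 2√(14873); squaring, (γ^2 - 246)^2 = 4·14873, i.e. γ^4 - 492γ^2 + 60516 - 59492 = 0, i.e. γ^4 - 492γ^2 + 1024 = 0. So γ is a root of x^4 - 492x^2 + 1024. This polynomial is irreducible over Q: it has no rational root (each ±√139 ± √107 is irrational), and any factorization into two quadratics over Q would force √(14873) ∈ Q (pairing opposite roots) or √139, √107 ∈ Q (other pairings), all impossible. Hence [Q(γ):Q] = 4 = [Q(√139, √107):Q], so Q(γ) = Q(√139, √107).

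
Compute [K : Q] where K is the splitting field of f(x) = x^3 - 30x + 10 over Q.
[K : Q] = 6

By the rational root test, any rational root of the monic integer polynomial f(x) = x^3 - 30x + 10 must be an integer dividing the constant term 10, i.e. one of ±{1, 2, 5, 10}. Evaluating: f(1) = -19, f(-1) = 39, f(2) = -42, f(-2) = 62, f(5) = -15, f(-5) = 35, f(10) = 710, f(-10) = -690; none is 0, so f has no rational root and is therefore irreducible over Q (a cubic with no linear factor over a field is irreducible). For an irreducible cubic, the Galois group is A_3 or S_3 according as the discriminant disc(f) = -4a^3 - 27b^2 = -4·(-30)^3 - 27·(10)^2 = 105300 is or is not a square in Q. Here disc(f) = 105300 is not a perfect square in Q, so the Galois group of f over Q is not contained in A_3 and must be all of S_3. The splitting field has degree |S_3| = 6 over Q, so [K : Q] = 6.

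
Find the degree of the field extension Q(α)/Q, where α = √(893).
[Q(α):Q] = 2

[Q(α):Q] equals the degree of the minimal polynomial of α. Here α^2 = 893 and x^2 - 893 is irreducible (d = 893 is squarefree, ≠ 1, hence not a square), so deg(m_α) = 2. Thus [Q(α):Q] = 2.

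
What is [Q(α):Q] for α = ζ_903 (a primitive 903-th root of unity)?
[Q(α):Q] = 504

The minimal polynomial of ζ_903 over Q is the 903-th cyclotomic polynomial Φ_903(x), which is irreducible over Q and has degree φ(903) = 504. Hence [Q(α):Q] = φ(903) = 504.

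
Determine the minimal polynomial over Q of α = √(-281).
m_α(x) = x^2 + 281

α satisfies α^2 + 281 = 0, so x^2 + 281 annihilates α. Since d = -281 is squarefree and ≠ 1, it is not a perfect square in Q, so x^2 + 281 has no rational root and is therefore irreducible over Q (a degree-2 polynomial over a field is irreducible iff it has no root). Hence m_α(x) = x^2 + 281.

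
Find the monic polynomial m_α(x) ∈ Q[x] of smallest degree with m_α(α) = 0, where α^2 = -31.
m_α(x) = x^2 + 31

α satisfies α^2 + 31 = 0, so x^2 + 31 annihilates α. Since d = -31 is squarefree and ≠ 1, it is not a perfect square in Q, so x^2 + 31 has no rational root and is therefore irreducible over Q (a degree-2 polynomial over a field is irreducible iff it has no root). Hence m_α(x) = x^2 + 31.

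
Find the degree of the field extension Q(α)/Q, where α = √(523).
[Q(α):Q] = 2

[Q(α):Q] equals the degree of the minimal polynomial of α. Here α^2 = 523 and x^2 - 523 is irreducible (d = 523 is squarefree, ≠ 1, hence not a square), so deg(m_α) = 2. Thus [Q(α):Q] = 2.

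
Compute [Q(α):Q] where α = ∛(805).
[Q(α):Q] = 3

The minimal polynomial of α is x^3 - 805, irreducible over Q since 805 is not a perfect cube (so x^3 - 805 has no rational root). Hence [Q(α):Q] = deg(m_α) = 3.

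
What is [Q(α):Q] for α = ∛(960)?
[Q(α):Q] = 3

The minimal polynomial of α is x^3 - 960, irreducible over Q since 960 is not a perfect cube (so x^3 - 960 has no rational root). Hence [Q(α):Q] = deg(m_α) = 3.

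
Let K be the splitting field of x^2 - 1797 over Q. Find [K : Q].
[K : Q] = 2

f(x) = x^2 - 1797 factors as (x - √1797)(x + √1797). The splitting field is K = Q(√1797). Since 1797 is squarefree and > 1, it is not a perfect square, so x^2 - 1797 is irreducible over Q and [Q(√1797) : Q] = 2. Hence [K : Q] = 2.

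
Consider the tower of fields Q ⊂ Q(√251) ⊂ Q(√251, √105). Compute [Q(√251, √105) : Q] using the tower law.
[Q(√251, √105) : Q] = 4

[Q(√251):Q] = 2 (min poly x^2 - 251, irreducible since 251 is squarefree > 1). For the top step, suppose √105 ∈ Q(√251), say √105 = c + d√251 with c, d ∈ Q. Squaring: 105 = c^2 + 251d^2 + 2cd√251. Since √251 ∉ Q this forces 2cd = 0. If d = 0 then √105 = c ∈ Q, contradicting 105 squarefree > 1. If c = 0 then 105 = 251d^2, so 251·105 = (251d)^2 is a perfect square in Q — but 251·105 = 26355 is not a perfect square (since 251 and 105 are distinct squarefree integers). Contradiction. Hence √105 ∉ Q(√251), so x^2 - 105 stays irreducible over Q(√251) and [Q(√251, √105) : Q(√251)] = 2. By the tower law, [Q(√251, √105) : Q] = 2 · 2 = 4.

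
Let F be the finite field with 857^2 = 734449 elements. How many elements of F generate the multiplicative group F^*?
There are φ(734448) = 203520 primitive elements

F_q^* is cyclic of order q - 1 = 734448. A cyclic group of order m has exactly φ(m) generators. Here m = 734448 = 2^4 · 3 · 11 · 13 · 107, so the number of primitive elements is φ(734448) = 203520.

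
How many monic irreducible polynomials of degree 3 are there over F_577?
There are 64033152 monic irreducible polynomials of degree 3 over F_577

Each element of F_{577^3} that lies in no proper subfield is a root of exactly one monic irreducible of degree 3 over F_577, and each such polynomial has 3 distinct roots in F_{577^3}. By Möbius inversion the count is N_577(3) = (1/3) Σ_{d|3} μ(3/d) · 577^d = (1/3)(μ(3)·577^1 + μ(1)·577^3) = 192099456/3 = 64033152.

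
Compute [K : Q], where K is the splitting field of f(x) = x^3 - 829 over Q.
[K : Q] = 6

The roots of x^3 - 829 are ∛829, ω∛829, ω^2∛829 where ω = e^(2πi/3) is a primitive cube root of unity, so K = Q(∛829, ω). Now [Q(∛829):Q] = 3 (since 829 is not a perfect cube, x^3 - 829 is irreducible) and [Q(ω):Q] = 2. Both 2 and 3 divide [K:Q], and [K:Q] ≤ 3·2 = 6, so [K:Q] = 6. (Equivalently: Q(∛829) ⊂ R but ω ∉ R, so [K : Q(∛829)] = 2.)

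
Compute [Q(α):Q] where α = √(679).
[Q(α):Q] = 2

[Q(α):Q] equals the degree of the minimal polynomial of α. Here α^2 = 679 and x^2 - 679 is irreducible (d = 679 is squarefree, ≠ 1, hence not a square), so deg(m_α) = 2. Thus [Q(α):Q] = 2.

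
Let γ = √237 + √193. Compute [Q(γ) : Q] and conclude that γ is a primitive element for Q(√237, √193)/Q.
[Q(γ) : Q] = 4 (equivalently, Q(γ) = Q(√237, √193))

Obviously Q(γ) ⊆ Q(√237, √193), and [Q(√237, √193):Q] = 4 (since 237, 193 are distinct squarefree integers > 1 with 45741 not a perfect square). To show equality we compute the minimal polynomial of γ. From γ = √237 + √193: γ^2 = 237 + 2√(45741) + 193 = 430 + 2√(45741), so γ^2 - 430 = 2√(45741); squaring, (γ^2 - 430)^2 = 4·45741, i.e. γ^4 - 860γ^2 + 184900 - 182964 = 0, i.e. γ^4 - 860γ^2 + 1936 = 0. So γ is a root of x^4 - 860x^2 + 1936. This polynomial is irreducible over Q: it has no rational root (each ±√237 ± √193 is irrational), and any factorization into two quadratics over Q would force √(45741) ∈ Q (pairing opposite roots) or √237, √193 ∈ Q (other pairings), all impossible. Hence [Q(γ):Q] = 4 = [Q(√237, √193):Q], so Q(γ) = Q(√237, √193).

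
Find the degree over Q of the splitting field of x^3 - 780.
[K : Q] = 6

The roots of x^3 - 780 are ∛780, ω∛780, ω^2∛780 where ω = e^(2πi/3) is a primitive cube root of unity, so K = Q(∛780, ω). Now [Q(∛780):Q] = 3 (since 780 is not a perfect cube, x^3 - 780 is irreducible) and [Q(ω):Q] = 2. Both 2 and 3 divide [K:Q], and [K:Q] ≤ 3·2 = 6, so [K:Q] = 6. (Equivalently: Q(∛780) ⊂ R but ω ∉ R, so [K : Q(∛780)] = 2.)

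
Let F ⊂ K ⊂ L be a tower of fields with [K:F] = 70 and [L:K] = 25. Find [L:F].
[L:F] = 1750

The tower law says that for any tower of field extensions F ⊂ K ⊂ L with finite degrees, [L:F] = [L:K] · [K:F]. Here this gives [L:F] = 25 · 70 = 1750.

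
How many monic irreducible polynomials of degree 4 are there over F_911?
There are 172192009080 monic irreducible polynomials of degree 4 over F_911

Each element of F_{911^4} that lies in no proper subfield is a root of exactly one monic irreducible of degree 4 over F_911, and each such polynomial has 4 distinct roots in F_{911^4}. By Möbius inversion the count is N_911(4) = (1/4) Σ_{d|4} μ(4/d) · 911^d = (1/4)(μ(4)·911^1 + μ(2)·911^2 + μ(1)·911^4) = 688768036320/4 = 172192009080.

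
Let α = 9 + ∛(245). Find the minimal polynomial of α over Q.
m_α(x) = x^3 - 27x^2 + 243x - 974

Set β = α - 9 = ∛(245), so β^3 = 245. Then (α - 9)^3 - 245 = 0, i.e. α is a root of g(x) = (x - 9)^3 - 245 = x^3 - 27x^2 + 243x - 974. Since g(x) = h(x - 9) where h(x) = x^3 - 245, and h is irreducible over Q (because 245 is not a perfect cube, so h has no rational root, and a monic cubic with no rational root is irreducible), g is also irreducible (irreducibility is preserved under the substitution x → x - 9). Hence m_α(x) = x^3 - 27x^2 + 243x - 974.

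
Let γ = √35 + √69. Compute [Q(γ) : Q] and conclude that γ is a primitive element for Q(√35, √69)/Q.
[Q(γ) : Q] = 4 (equivalently, Q(γ) = Q(√35, √69))

Obviously Q(γ) ⊆ Q(√35, √69), and [Q(√35, √69):Q] = 4 (since 35, 69 are distinct squarefree integers > 1 with 2415 not a perfect square). To show equality we compute the minimal polynomial of γ. From γ = √35 + √69: γ^2 = 35 + 2√(2415) + 69 = 104 + 2√(2415), so γ^2 - 104 = 2√(2415); squaring, (γ^2 - 104)^2 = 4·2415, i.e. γ^4 - 208γ^2 + 10816 - 9660 = 0, i.e. γ^4 - 208γ^2 + 1156 = 0. So γ is a root of x^4 - 208x^2 + 1156. This polynomial is irreducible over Q: it has no rational root (each ±√35 ± √69 is irrational), and any factorization into two quadratics over Q would force √(2415) ∈ Q (pairing opposite roots) or √35, √69 ∈ Q (other pairings), all impossible. Hence [Q(γ):Q] = 4 = [Q(√35, √69):Q], so Q(γ) = Q(√35, √69).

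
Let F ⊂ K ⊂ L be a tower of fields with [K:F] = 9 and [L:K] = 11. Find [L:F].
[L:F] = 99

The tower law says that for any tower of field extensions F ⊂ K ⊂ L with finite degrees, [L:F] = [L:K] · [K:F]. Here this gives [L:F] = 11 · 9 = 99.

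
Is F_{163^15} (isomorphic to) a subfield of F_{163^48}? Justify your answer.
No: F_{163^15} is not a subfield of F_{163^48}

F_{p^m} embeds in F_{p^n} iff m | n. Here 15 ∤ 48 (since 48 = 3·15 + 3 with remainder 3 ≠ 0), so F_{163^15} is not a subfield of F_{163^48}. Equivalently: if it were, the tower law would give 15 = [F_{163^15}:F_163] dividing [F_{163^48}:F_163] = 48, contradiction.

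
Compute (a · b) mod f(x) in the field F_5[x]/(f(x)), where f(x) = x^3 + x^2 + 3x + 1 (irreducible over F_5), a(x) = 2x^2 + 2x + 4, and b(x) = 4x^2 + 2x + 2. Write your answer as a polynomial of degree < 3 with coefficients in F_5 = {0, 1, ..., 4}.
a · b ≡ x^2 + 2x + 4 (mod f(x))

Multiply in F_5[x]: a(x)·b(x) = (2x^2 + 2x + 4)·(4x^2 + 2x + 2) = 3x^4 + 2x^3 + 4x^2 + 2x + 3. This has degree ≥ 3, so divide by f(x) over F_5: 3x^4 + 2x^3 + 4x^2 + 2x + 3 = (3x + 4)·(x^3 + x^2 + 3x + 1) + (x^2 + 2x + 4). Hence a·b ≡ x^2 + 2x + 4 (mod f). (F_5[x]/(f) is a field with 5^3 = 125 elements since f is irreducible of degree 3.)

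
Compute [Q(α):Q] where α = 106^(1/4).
[Q(α):Q] = 4

α is a root of x^4 - 106. By Eisenstein's criterion at the prime p = 2 (which divides the constant term 106 but p^2 = 4 does not, since 106 is squarefree), x^4 - 106 is irreducible over Q. Hence [Q(α):Q] = 4.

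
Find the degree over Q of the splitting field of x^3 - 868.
[K : Q] = 6

The roots of x^3 - 868 are ∛868, ω∛868, ω^2∛868 where ω = e^(2πi/3) is a primitive cube root of unity, so K = Q(∛868, ω). Now [Q(∛868):Q] = 3 (since 868 is not a perfect cube, x^3 - 868 is irreducible) and [Q(ω):Q] = 2. Both 2 and 3 divide [K:Q], and [K:Q] ≤ 3·2 = 6, so [K:Q] = 6. (Equivalently: Q(∛868) ⊂ R but ω ∉ R, so [K : Q(∛868)] = 2.)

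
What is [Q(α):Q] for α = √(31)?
[Q(α):Q] = 2

[Q(α):Q] equals the degree of the minimal polynomial of α. Here α^2 = 31 and x^2 - 31 is irreducible (d = 31 is squarefree, ≠ 1, hence not a square), so deg(m_α) = 2. Thus [Q(α):Q] = 2.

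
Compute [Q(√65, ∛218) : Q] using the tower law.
[Q(√65, ∛218) : Q] = 6

Let L = Q(√65, ∛218). Since Q(√65) ⊂ L and [Q(√65):Q] = 2, the tower law gives 2 | [L:Q]. Likewise Q(∛218) ⊂ L with [Q(∛218):Q] = 3 (because 218 is not a perfect cube), so 3 | [L:Q]. As gcd(2,3) = 1, [L:Q] is divisible by 6. Conversely L is generated over Q by √65 and ∛218, so [L:Q] ≤ 2·3 = 6. Therefore [Q(√65, ∛218) : Q] = 6.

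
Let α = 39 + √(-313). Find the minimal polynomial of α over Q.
m_α(x) = x^2 - 78x + 1834

From α - 39 = √(-313), squaring gives (α - 39)^2 = -313, i.e. α^2 - 78α + 1521 = -313, so α^2 - 78α + 1834 = 0. The discriminant of x^2 - 78x + 1834 is (-78)^2 - 4·(1834) = 6084 - 7336 = -1252, and 4·(-313) is not a perfect square in Q since -313 is squarefree and ≠ 1. Hence x^2 - 78x + 1834 is irreducible over Q and is the minimal polynomial of α.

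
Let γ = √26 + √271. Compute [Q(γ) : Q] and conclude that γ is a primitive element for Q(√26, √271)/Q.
[Q(γ) : Q] = 4 (equivalently, Q(γ) = Q(√26, √271))

Obviously Q(γ) ⊆ Q(√26, √271), and [Q(√26, √271):Q] = 4 (since 26, 271 are distinct squarefree integers > 1 with 7046 not a perfect square). To show equality we compute the minimal polynomial of γ. From γ = √26 + √271: γ^2 = 26 + 2√(7046) + 271 = 297 + 2√(7046), so γ^2 - 297 = 2√(7046); squaring, (γ^2 - 297)^2 = 4·7046, i.e. γ^4 - 594γ^2 + 88209 - 28184 = 0, i.e. γ^4 - 594γ^2 + 60025 = 0. So γ is a root of x^4 - 594x^2 + 60025. This polynomial is irreducible over Q: it has no rational root (each ±√26 ± √271 is irrational), and any factorization into two quadratics over Q would force √(7046) ∈ Q (pairing opposite roots) or √26, √271 ∈ Q (other pairings), all impossible. Hence [Q(γ):Q] = 4 = [Q(√26, √271):Q], so Q(γ) = Q(√26, √271).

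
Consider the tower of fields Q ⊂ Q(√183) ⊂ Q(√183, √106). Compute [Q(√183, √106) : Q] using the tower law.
[Q(√183, √106) : Q] = 4

[Q(√183):Q] = 2 (min poly x^2 - 183, irreducible since 183 is squarefree > 1). For the top step, suppose √106 ∈ Q(√183), say √106 = c + d√183 with c, d ∈ Q. Squaring: 106 = c^2 + 183d^2 + 2cd√183. Since √183 ∉ Q this forces 2cd = 0. If d = 0 then √106 = c ∈ Q, contradicting 106 squarefree > 1. If c = 0 then 106 = 183d^2, so 183·106 = (183d)^2 is a perfect square in Q — but 183·106 = 19398 is not a perfect square (since 183 and 106 are distinct squarefree integers). Contradiction. Hence √106 ∉ Q(√183), so x^2 - 106 stays irreducible over Q(√183) and [Q(√183, √106) : Q(√183)] = 2. By the tower law, [Q(√183, √106) : Q] = 2 · 2 = 4.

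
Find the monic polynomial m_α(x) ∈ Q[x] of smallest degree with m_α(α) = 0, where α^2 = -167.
m_α(x) = x^2 + 167

α satisfies α^2 + 167 = 0, so x^2 + 167 annihilates α. Since d = -167 is squarefree and ≠ 1, it is not a perfect square in Q, so x^2 + 167 has no rational root and is therefore irreducible over Q (a degree-2 polynomial over a field is irreducible iff it has no root). Hence m_α(x) = x^2 + 167.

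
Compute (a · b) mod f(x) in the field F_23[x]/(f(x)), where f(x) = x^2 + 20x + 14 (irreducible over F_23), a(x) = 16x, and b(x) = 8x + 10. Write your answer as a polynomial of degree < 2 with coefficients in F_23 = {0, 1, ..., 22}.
a · b ≡ 15x + 2 (mod f(x))

Multiply in F_23[x]: a(x)·b(x) = (16x)·(8x + 10) = 13x^2 + 22x. This has degree ≥ 2, so divide by f(x) over F_23: 13x^2 + 22x = (13)·(x^2 + 20x + 14) + (15x + 2). Hence a·b ≡ 15x + 2 (mod f). (F_23[x]/(f) is a field with 23^2 = 529 elements since f is irreducible of degree 2.)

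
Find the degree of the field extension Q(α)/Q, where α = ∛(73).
[Q(α):Q] = 3

The minimal polynomial of α is x^3 - 73, irreducible over Q since 73 is not a perfect cube (so x^3 - 73 has no rational root). Hence [Q(α):Q] = deg(m_α) = 3.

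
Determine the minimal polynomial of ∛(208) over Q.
m_α(x) = x^3 - 208

α satisfies α^3 = 208, so x^3 - 208 annihilates α. By the rational root test, a rational root p/q (in lowest terms) of x^3 - 208 would satisfy p^3 = 208 q^3, forcing q = 1 and p^3 = 208; but 208 is not a perfect cube, contradiction. A monic cubic over Q with no rational root is irreducible (any nontrivial factorization would include a linear factor). Hence x^3 - 208 is the minimal polynomial of α, and in particular [Q(α):Q] = 3.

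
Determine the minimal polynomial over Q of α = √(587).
m_α(x) = x^2 - 587

α satisfies α^2 - 587 = 0, so x^2 - 587 annihilates α. Since d = 587 is squarefree and ≠ 1, it is not a perfect square in Q, so x^2 - 587 has no rational root and is therefore irreducible over Q (a degree-2 polynomial over a field is irreducible iff it has no root). Hence m_α(x) = x^2 - 587.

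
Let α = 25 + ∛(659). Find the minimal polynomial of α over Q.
m_α(x) = x^3 - 75x^2 + 1875x - 16284

Set β = α - 25 = ∛(659), so β^3 = 659. Then (α - 25)^3 - 659 = 0, i.e. α is a root of g(x) = (x - 25)^3 - 659 = x^3 - 75x^2 + 1875x - 16284. Since g(x) = h(x - 25) where h(x) = x^3 - 659, and h is irreducible over Q (because 659 is not a perfect cube, so h has no rational root, and a monic cubic with no rational root is irreducible), g is also irreducible (irreducibility is preserved under the substitution x → x - 25). Hence m_α(x) = x^3 - 75x^2 + 1875x - 16284.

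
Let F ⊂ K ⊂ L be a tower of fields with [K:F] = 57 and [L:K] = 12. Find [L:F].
[L:F] = 684

The tower law says that for any tower of field extensions F ⊂ K ⊂ L with finite degrees, [L:F] = [L:K] · [K:F]. Here this gives [L:F] = 12 · 57 = 684.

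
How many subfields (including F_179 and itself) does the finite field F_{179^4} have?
F_{179^4} has 3 subfields

The subfields of F_{p^n} are exactly the fields F_{p^d} for d | n (each is the fixed field of the unique index-d subgroup of Gal(F_{p^n}/F_p) ≅ Z/nZ). The divisors of n = 4 are {1, 2, 4}, giving 3 subfields: F_{179^1}, F_{179^2}, F_{179^4}.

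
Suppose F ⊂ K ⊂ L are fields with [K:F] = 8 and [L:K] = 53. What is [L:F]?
[L:F] = 424

The tower law says that for any tower of field extensions F ⊂ K ⊂ L with finite degrees, [L:F] = [L:K] · [K:F]. Here this gives [L:F] = 53 · 8 = 424.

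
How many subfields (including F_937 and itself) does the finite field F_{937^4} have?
F_{937^4} has 3 subfields

The subfields of F_{p^n} are exactly the fields F_{p^d} for d | n (each is the fixed field of the unique index-d subgroup of Gal(F_{p^n}/F_p) ≅ Z/nZ). The divisors of n = 4 are {1, 2, 4}, giving 3 subfields: F_{937^1}, F_{937^2}, F_{937^4}.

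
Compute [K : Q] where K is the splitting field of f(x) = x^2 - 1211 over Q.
[K : Q] = 2

f(x) = x^2 - 1211 factors as (x - √1211)(x + √1211). The splitting field is K = Q(√1211). Since 1211 is squarefree and > 1, it is not a perfect square, so x^2 - 1211 is irreducible over Q and [Q(√1211) : Q] = 2. Hence [K : Q] = 2.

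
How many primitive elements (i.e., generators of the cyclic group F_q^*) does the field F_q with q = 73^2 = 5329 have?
There are φ(5328) = 1728 primitive elements

F_q^* is cyclic of order q - 1 = 5328. A cyclic group of order m has exactly φ(m) generators. Here m = 5328 = 2^4 · 3^2 · 37, so the number of primitive elements is φ(5328) = 1728.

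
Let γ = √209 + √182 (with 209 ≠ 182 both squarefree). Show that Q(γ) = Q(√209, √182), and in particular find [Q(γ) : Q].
[Q(γ) : Q] = 4 (equivalently, Q(γ) = Q(√209, √182))

Obviously Q(γ) ⊆ Q(√209, √182), and [Q(√209, √182):Q] = 4 (since 209, 182 are distinct squarefree integers > 1 with 38038 not a perfect square). To show equality we compute the minimal polynomial of γ. From γ = √209 + √182: γ^2 = 209 + 2√(38038) + 182 = 391 + 2√(38038), so γ^2 - 391 = 2√(38038); squaring, (γ^2 - 391)^2 = 4·38038, i.e. γ^4 - 782γ^2 + 152881 - 152152 = 0, i.e. γ^4 - 782γ^2 + 729 = 0. So γ is a root of x^4 - 782x^2 + 729. This polynomial is irreducible over Q: it has no rational root (each ±√209 ± √182 is irrational), and any factorization into two quadratics over Q would force √(38038) ∈ Q (pairing opposite roots) or √209, √182 ∈ Q (other pairings), all impossible. Hence [Q(γ):Q] = 4 = [Q(√209, √182):Q], so Q(γ) = Q(√209, √182).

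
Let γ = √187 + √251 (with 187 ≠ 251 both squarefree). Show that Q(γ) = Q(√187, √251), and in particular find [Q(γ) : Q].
[Q(γ) : Q] = 4 (equivalently, Q(γ) = Q(√187, √251))

Obviously Q(γ) ⊆ Q(√187, √251), and [Q(√187, √251):Q] = 4 (since 187, 251 are distinct squarefree integers > 1 with 46937 not a perfect square). To show equality we compute the minimal polynomial of γ. From γ = √187 + √251: γ^2 = 187 + 2√(46937) + 251 = 438 + 2√(46937), so γ^2 - 438 = 2√(46937); squaring, (γ^2 - 438)^2 = 4·46937, i.e. γ^4 - 876γ^2 + 191844 - 187748 = 0, i.e. γ^4 - 876γ^2 + 4096 = 0. So γ is a root of x^4 - 876x^2 + 4096. This polynomial is irreducible over Q: it has no rational root (each ±√187 ± √251 is irrational), and any factorization into two quadratics over Q would force √(46937) ∈ Q (pairing opposite roots) or √187, √251 ∈ Q (other pairings), all impossible. Hence [Q(γ):Q] = 4 = [Q(√187, √251):Q], so Q(γ) = Q(√187, √251).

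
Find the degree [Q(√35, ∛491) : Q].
[Q(√35, ∛491) : Q] = 6

Let L = Q(√35, ∛491). Since Q(√35) ⊂ L and [Q(√35):Q] = 2, the tower law gives 2 | [L:Q]. Likewise Q(∛491) ⊂ L with [Q(∛491):Q] = 3 (because 491 is not a perfect cube), so 3 | [L:Q]. As gcd(2,3) = 1, [L:Q] is divisible by 6. Conversely L is generated over Q by √35 and ∛491, so [L:Q] ≤ 2·3 = 6. Therefore [Q(√35, ∛491) : Q] = 6.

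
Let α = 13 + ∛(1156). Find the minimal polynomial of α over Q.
m_α(x) = x^3 - 39x^2 + 507x - 3353

Set β = α - 13 = ∛(1156), so β^3 = 1156. Then (α - 13)^3 - 1156 = 0, i.e. α is a root of g(x) = (x - 13)^3 - 1156 = x^3 - 39x^2 + 507x - 3353. Since g(x) = h(x - 13) where h(x) = x^3 - 1156, and h is irreducible over Q (because 1156 is not a perfect cube, so h has no rational root, and a monic cubic with no rational root is irreducible), g is also irreducible (irreducibility is preserved under the substitution x → x - 13). Hence m_α(x) = x^3 - 39x^2 + 507x - 3353.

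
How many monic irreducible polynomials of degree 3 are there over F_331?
There are 12088120 monic irreducible polynomials of degree 3 over F_331

Each element of F_{331^3} that lies in no proper subfield is a root of exactly one monic irreducible of degree 3 over F_331, and each such polynomial has 3 distinct roots in F_{331^3}. By Möbius inversion the count is N_331(3) = (1/3) Σ_{d|3} μ(3/d) · 331^d = (1/3)(μ(3)·331^1 + μ(1)·331^3) = 36264360/3 = 12088120.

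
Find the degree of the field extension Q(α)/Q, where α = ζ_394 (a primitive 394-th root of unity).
[Q(α):Q] = 196

The minimal polynomial of ζ_394 over Q is the 394-th cyclotomic polynomial Φ_394(x), which is irreducible over Q and has degree φ(394) = 196. Hence [Q(α):Q] = φ(394) = 196.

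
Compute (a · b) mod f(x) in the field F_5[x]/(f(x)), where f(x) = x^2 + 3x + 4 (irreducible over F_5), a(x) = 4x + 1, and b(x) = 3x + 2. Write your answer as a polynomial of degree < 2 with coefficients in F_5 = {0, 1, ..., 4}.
a · b ≡ 4 (mod f(x))

Multiply in F_5[x]: a(x)·b(x) = (4x + 1)·(3x + 2) = 2x^2 + x + 2. This has degree ≥ 2, so divide by f(x) over F_5: 2x^2 + x + 2 = (2)·(x^2 + 3x + 4) + (4). Hence a·b ≡ 4 (mod f). (F_5[x]/(f) is a field with 5^2 = 25 elements since f is irreducible of degree 2.)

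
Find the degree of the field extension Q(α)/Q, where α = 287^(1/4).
[Q(α):Q] = 4

α is a root of x^4 - 287. By Eisenstein's criterion at the prime p = 7 (which divides the constant term 287 but p^2 = 49 does not, since 287 is squarefree), x^4 - 287 is irreducible over Q. Hence [Q(α):Q] = 4.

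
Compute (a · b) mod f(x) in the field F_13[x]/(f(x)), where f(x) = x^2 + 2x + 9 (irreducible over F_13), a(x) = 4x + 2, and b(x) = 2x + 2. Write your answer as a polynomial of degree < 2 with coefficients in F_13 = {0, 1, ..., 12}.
a · b ≡ 9x + 10 (mod f(x))

Multiply in F_13[x]: a(x)·b(x) = (4x + 2)·(2x + 2) = 8x^2 + 12x + 4. This has degree ≥ 2, so divide by f(x) over F_13: 8x^2 + 12x + 4 = (8)·(x^2 + 2x + 9) + (9x + 10). Hence a·b ≡ 9x + 10 (mod f). (F_13[x]/(f) is a field with 13^2 = 169 elements since f is irreducible of degree 2.)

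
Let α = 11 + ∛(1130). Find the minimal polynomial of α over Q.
m_α(x) = x^3 - 33x^2 + 363x - 2461

Set β = α - 11 = ∛(1130), so β^3 = 1130. Then (α - 11)^3 - 1130 = 0, i.e. α is a root of g(x) = (x - 11)^3 - 1130 = x^3 - 33x^2 + 363x - 2461. Since g(x) = h(x - 11) where h(x) = x^3 - 1130, and h is irreducible over Q (because 1130 is not a perfect cube, so h has no rational root, and a monic cubic with no rational root is irreducible), g is also irreducible (irreducibility is preserved under the substitution x → x - 11). Hence m_α(x) = x^3 - 33x^2 + 363x - 2461.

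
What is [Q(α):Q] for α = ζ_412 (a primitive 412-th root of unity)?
[Q(α):Q] = 204

The minimal polynomial of ζ_412 over Q is the 412-th cyclotomic polynomial Φ_412(x), which is irreducible over Q and has degree φ(412) = 204. Hence [Q(α):Q] = φ(412) = 204.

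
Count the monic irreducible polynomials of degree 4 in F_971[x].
There are 222237052110 monic irreducible polynomials of degree 4 over F_971

Each element of F_{971^4} that lies in no proper subfield is a root of exactly one monic irreducible of degree 4 over F_971, and each such polynomial has 4 distinct roots in F_{971^4}. By Möbius inversion the count is N_971(4) = (1/4) Σ_{d|4} μ(4/d) · 971^d = (1/4)(μ(4)·971^1 + μ(2)·971^2 + μ(1)·971^4) = 888948208440/4 = 222237052110.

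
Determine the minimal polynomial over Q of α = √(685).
m_α(x) = x^2 - 685

α satisfies α^2 - 685 = 0, so x^2 - 685 annihilates α. Since d = 685 is squarefree and ≠ 1, it is not a perfect square in Q, so x^2 - 685 has no rational root and is therefore irreducible over Q (a degree-2 polynomial over a field is irreducible iff it has no root). Hence m_α(x) = x^2 - 685.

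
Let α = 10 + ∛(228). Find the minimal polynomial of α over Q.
m_α(x) = x^3 - 30x^2 + 300x - 1228

Set β = α - 10 = ∛(228), so β^3 = 228. Then (α - 10)^3 - 228 = 0, i.e. α is a root of g(x) = (x - 10)^3 - 228 = x^3 - 30x^2 + 300x - 1228. Since g(x) = h(x - 10) where h(x) = x^3 - 228, and h is irreducible over Q (because 228 is not a perfect cube, so h has no rational root, and a monic cubic with no rational root is irreducible), g is also irreducible (irreducibility is preserved under the substitution x → x - 10). Hence m_α(x) = x^3 - 30x^2 + 300x - 1228.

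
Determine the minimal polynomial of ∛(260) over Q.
m_α(x) = x^3 - 260

α satisfies α^3 = 260, so x^3 - 260 annihilates α. By the rational root test, a rational root p/q (in lowest terms) of x^3 - 260 would satisfy p^3 = 260 q^3, forcing q = 1 and p^3 = 260; but 260 is not a perfect cube, contradiction. A monic cubic over Q with no rational root is irreducible (any nontrivial factorization would include a linear factor). Hence x^3 - 260 is the minimal polynomial of α, and in particular [Q(α):Q] = 3.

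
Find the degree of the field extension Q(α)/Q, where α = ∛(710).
[Q(α):Q] = 3

The minimal polynomial of α is x^3 - 710, irreducible over Q since 710 is not a perfect cube (so x^3 - 710 has no rational root). Hence [Q(α):Q] = deg(m_α) = 3.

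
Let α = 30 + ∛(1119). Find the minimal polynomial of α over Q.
m_α(x) = x^3 - 90x^2 + 2700x - 28119

Set β = α - 30 = ∛(1119), so β^3 = 1119. Then (α - 30)^3 - 1119 = 0, i.e. α is a root of g(x) = (x - 30)^3 - 1119 = x^3 - 90x^2 + 2700x - 28119. Since g(x) = h(x - 30) where h(x) = x^3 - 1119, and h is irreducible over Q (because 1119 is not a perfect cube, so h has no rational root, and a monic cubic with no rational root is irreducible), g is also irreducible (irreducibility is preserved under the substitution x → x - 30). Hence m_α(x) = x^3 - 90x^2 + 2700x - 28119.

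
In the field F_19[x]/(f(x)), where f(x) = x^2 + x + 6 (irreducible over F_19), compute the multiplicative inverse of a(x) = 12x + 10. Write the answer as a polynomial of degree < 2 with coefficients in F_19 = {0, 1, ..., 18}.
a(x)^(-1) ≡ 8x + 14 (mod f(x))

Since f is irreducible over F_19, F_19[x]/(f) is a field and a(x) ≠ 0 has an inverse. Apply the extended Euclidean algorithm to f(x) and a(x) in F_19[x]: f(x) = (8x + 14)·a(x) + (18). The last nonzero remainder is the constant 18 = gcd(f, a) in F_19. Back-substituting through the division chain expresses 18 = s(x)·a(x) + t(x)·f(x) with s(x) ≡ 11x + 5 (mod f), so (11x + 5)·a(x) ≡ 18 (mod f). Multiplying by 18^(-1) ≡ 18 in F_19 gives a(x)^(-1) ≡ 18·(11x + 5) ≡ 8x + 14 (mod f). Check: (12x + 10)·(8x + 14) = x^2 + x + 7 ≡ 1 (mod x^2 + x + 6).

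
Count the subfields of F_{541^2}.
F_{541^2} has 2 subfields

The subfields of F_{p^n} are exactly the fields F_{p^d} for d | n (each is the fixed field of the unique index-d subgroup of Gal(F_{p^n}/F_p) ≅ Z/nZ). The divisors of n = 2 are {1, 2}, giving 2 subfields: F_{541^1}, F_{541^2}.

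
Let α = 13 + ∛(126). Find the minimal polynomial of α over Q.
m_α(x) = x^3 - 39x^2 + 507x - 2323

Set β = α - 13 = ∛(126), so β^3 = 126. Then (α - 13)^3 - 126 = 0, i.e. α is a root of g(x) = (x - 13)^3 - 126 = x^3 - 39x^2 + 507x - 2323. Since g(x) = h(x - 13) where h(x) = x^3 - 126, and h is irreducible over Q (because 126 is not a perfect cube, so h has no rational root, and a monic cubic with no rational root is irreducible), g is also irreducible (irreducibility is preserved under the substitution x → x - 13). Hence m_α(x) = x^3 - 39x^2 + 507x - 2323.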